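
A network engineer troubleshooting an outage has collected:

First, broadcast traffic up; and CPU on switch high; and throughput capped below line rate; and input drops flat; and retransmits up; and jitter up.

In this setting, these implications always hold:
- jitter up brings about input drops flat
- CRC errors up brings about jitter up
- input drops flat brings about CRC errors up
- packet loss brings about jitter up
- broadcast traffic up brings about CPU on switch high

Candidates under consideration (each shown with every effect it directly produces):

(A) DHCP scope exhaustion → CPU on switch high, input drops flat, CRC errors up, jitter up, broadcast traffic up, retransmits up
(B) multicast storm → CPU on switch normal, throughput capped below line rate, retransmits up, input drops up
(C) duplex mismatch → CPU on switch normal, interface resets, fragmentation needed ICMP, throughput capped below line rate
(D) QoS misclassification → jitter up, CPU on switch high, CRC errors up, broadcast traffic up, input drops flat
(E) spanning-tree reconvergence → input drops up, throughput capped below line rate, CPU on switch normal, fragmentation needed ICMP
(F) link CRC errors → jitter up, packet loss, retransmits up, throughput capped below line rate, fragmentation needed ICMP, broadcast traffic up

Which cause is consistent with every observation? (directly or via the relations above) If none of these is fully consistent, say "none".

F

Per-candidate check:
(A) DHCP scope exhaustion — broadcast traffic up ✓; CPU on switch high ✓; throughput capped below line rate ✗; input drops flat ✓; retransmits up ✓; jitter up ✓
(B) multicast storm — broadcast traffic up ✗; CPU on switch high ✗; throughput capped below line rate ✓; input drops flat ✗; retransmits up ✓; jitter up ✗
(C) duplex mismatch — broadcast traffic up ✗; CPU on switch high ✗; throughput capped below line rate ✓; input drops flat ✗; retransmits up ✗; jitter up ✗
(D) QoS misclassification — does not account for throughput capped below line rate, retransmits up
(E) spanning-tree reconvergence — broadcast traffic up ✗; CPU on switch high ✗; throughput capped below line rate ✓; input drops flat ✗; retransmits up ✗; jitter up ✗
(F) link CRC errors — broadcast traffic up ✓; CPU on switch high ✓ (via broadcast traffic up → CPU on switch high); throughput capped below line rate ✓; input drops flat ✓ (via jitter up → input drops flat); retransmits up ✓; jitter up ✓
(F) is the only candidate with no mismatches.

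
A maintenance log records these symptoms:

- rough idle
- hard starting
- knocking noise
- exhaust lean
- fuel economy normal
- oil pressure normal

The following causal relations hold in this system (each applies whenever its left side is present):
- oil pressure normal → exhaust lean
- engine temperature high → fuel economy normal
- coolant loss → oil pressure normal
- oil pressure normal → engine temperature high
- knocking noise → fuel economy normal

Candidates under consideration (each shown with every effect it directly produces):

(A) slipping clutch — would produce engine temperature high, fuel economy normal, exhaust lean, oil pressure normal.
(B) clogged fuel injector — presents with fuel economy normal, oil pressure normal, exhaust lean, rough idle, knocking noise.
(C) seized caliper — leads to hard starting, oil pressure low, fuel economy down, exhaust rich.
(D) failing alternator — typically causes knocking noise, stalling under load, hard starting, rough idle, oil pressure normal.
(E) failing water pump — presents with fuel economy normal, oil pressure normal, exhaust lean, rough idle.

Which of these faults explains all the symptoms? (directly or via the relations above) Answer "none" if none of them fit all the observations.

D

For each candidate, compare predicted effects to what was observed:
(A) slipping clutch — rough idle NO; hard starting NO; knocking noise NO; exhaust lean yes; fuel economy normal yes; oil pressure normal yes
(B) clogged fuel injector — rough idle yes; hard starting NO; knocking noise yes; exhaust lean yes; fuel economy normal yes; oil pressure normal yes
(C) seized caliper — rough idle NO; hard starting yes; knocking noise NO; exhaust lean NO; fuel economy normal NO; oil pressure normal NO
(D) failing alternator — rough idle yes; hard starting yes; knocking noise yes; exhaust lean yes (via oil pressure normal → exhaust lean); fuel economy normal yes (via knocking noise → fuel economy normal); oil pressure normal yes
(E) failing water pump — rough idle yes; hard starting NO; knocking noise NO; exhaust lean yes; fuel economy normal yes; oil pressure normal yes
(D) is the only candidate with no mismatches.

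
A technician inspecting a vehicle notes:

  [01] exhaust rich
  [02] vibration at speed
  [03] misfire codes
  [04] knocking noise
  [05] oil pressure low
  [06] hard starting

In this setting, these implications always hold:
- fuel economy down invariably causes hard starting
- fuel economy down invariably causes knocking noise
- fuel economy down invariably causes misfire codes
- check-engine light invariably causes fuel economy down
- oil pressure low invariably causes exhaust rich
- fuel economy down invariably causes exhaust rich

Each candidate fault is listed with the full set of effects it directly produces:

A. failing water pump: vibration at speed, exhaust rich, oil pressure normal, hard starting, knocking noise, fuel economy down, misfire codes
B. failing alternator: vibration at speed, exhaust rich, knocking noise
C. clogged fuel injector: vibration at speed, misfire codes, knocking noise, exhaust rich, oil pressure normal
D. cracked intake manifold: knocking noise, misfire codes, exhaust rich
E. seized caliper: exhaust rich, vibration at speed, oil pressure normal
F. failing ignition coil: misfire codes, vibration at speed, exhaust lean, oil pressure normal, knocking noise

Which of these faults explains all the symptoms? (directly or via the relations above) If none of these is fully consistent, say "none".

none

Testing each hypothesis:
(A) failing water pump — exhaust rich +; vibration at speed +; misfire codes +; knocking noise +; oil pressure low -; hard starting +
(B) failing alternator — exhaust rich +; vibration at speed +; misfire codes -; knocking noise +; oil pressure low -; hard starting -
(C) clogged fuel injector — exhaust rich +; vibration at speed +; misfire codes +; knocking noise +; oil pressure low -; hard starting -
(D) cracked intake manifold — does not account for vibration at speed, oil pressure low, hard starting
(E) seized caliper — fails on misfire codes, knocking noise, oil pressure low, hard starting (predicts oil pressure normal, not oil pressure low)
(F) failing ignition coil — fails on exhaust rich, oil pressure low, hard starting (predicts exhaust lean, not exhaust rich; predicts oil pressure normal, not oil pressure low)
No candidate is consistent with all observations.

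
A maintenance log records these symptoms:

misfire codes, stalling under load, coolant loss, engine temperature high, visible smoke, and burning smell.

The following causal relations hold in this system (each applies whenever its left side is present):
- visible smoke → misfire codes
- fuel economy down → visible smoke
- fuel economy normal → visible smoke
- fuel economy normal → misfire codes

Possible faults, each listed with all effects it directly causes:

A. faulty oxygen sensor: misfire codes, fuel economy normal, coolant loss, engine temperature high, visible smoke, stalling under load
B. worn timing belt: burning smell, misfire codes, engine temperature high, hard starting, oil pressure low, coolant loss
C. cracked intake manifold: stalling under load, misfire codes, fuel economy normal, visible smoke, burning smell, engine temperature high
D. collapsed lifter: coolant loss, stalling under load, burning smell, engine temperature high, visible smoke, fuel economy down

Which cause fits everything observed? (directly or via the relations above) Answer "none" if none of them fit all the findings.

D

Checking each candidate against the observations:
(A) faulty oxygen sensor — misfire codes yes; stalling under load yes; coolant loss yes; engine temperature high yes; visible smoke yes; burning smell NO
(B) worn timing belt — does not account for stalling under load, visible smoke
(C) cracked intake manifold — misfire codes yes; stalling under load yes; coolant loss NO; engine temperature high yes; visible smoke yes; burning smell yes
(D) collapsed lifter — misfire codes yes (by visible smoke → misfire codes); stalling under load yes; coolant loss yes; engine temperature high yes; visible smoke yes; burning smell yes
(D) alone accounts for all the evidence.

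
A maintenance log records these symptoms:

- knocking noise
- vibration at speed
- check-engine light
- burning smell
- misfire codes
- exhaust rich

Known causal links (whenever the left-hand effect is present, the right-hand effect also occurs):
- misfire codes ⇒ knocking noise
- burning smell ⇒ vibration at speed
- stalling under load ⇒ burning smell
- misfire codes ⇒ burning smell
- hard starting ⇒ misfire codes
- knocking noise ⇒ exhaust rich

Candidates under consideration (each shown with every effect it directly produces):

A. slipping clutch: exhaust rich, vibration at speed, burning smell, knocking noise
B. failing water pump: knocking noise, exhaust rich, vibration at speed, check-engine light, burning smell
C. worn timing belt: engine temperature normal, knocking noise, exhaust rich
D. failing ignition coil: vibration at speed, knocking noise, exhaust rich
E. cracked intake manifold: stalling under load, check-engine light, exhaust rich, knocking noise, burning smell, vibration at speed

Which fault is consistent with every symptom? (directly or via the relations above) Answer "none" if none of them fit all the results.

Checking each candidate against the observations:
(A) slipping clutch — does not account for check-engine light, misfire codes
(B) failing water pump — knocking noise ✓; vibration at speed ✓; check-engine light ✓; burning smell ✓; misfire codes ✗; exhaust rich ✓
(C) worn timing belt — does not account for vibration at speed, check-engine light, burning smell, misfire codes
(D) failing ignition coil — does not account for check-engine light, burning smell, misfire codes
(E) cracked intake manifold — does not account for misfire codes
Every candidate fails on at least one observation.

none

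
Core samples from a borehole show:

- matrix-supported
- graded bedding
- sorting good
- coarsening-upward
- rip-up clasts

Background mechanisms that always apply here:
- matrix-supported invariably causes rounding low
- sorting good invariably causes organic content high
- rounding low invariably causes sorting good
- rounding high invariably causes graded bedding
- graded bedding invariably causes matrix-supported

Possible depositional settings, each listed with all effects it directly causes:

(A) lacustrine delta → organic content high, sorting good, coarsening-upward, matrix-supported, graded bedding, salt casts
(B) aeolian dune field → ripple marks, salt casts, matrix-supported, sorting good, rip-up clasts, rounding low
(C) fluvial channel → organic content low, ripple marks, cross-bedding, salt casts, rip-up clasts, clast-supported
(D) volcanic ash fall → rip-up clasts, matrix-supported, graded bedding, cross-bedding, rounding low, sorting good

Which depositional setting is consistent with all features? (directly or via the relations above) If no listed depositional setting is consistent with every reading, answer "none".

Testing each hypothesis:
(A) lacustrine delta — matrix-supported ✓; graded bedding ✓; sorting good ✓; coarsening-upward ✓; rip-up clasts ✗
(B) aeolian dune field — matrix-supported ✓; graded bedding ✗; sorting good ✓; coarsening-upward ✗; rip-up clasts ✓
(C) fluvial channel — matrix-supported ✗; graded bedding ✗; sorting good ✗; coarsening-upward ✗; rip-up clasts ✓
(D) volcanic ash fall — matrix-supported ✓; graded bedding ✓; sorting good ✓; coarsening-upward ✗; rip-up clasts ✓
None of the listed candidates fits everything.

none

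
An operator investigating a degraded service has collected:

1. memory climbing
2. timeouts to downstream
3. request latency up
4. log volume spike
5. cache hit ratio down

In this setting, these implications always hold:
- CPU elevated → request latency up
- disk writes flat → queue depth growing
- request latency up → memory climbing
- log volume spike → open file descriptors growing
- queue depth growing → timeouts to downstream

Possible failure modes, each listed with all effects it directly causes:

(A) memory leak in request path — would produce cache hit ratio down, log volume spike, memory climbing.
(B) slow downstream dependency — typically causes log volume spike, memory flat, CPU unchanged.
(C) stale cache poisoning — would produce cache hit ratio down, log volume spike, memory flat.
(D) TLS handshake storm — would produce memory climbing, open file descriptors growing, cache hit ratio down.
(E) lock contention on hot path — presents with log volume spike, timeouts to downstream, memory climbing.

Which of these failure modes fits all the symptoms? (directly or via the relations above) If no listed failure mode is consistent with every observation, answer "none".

For each candidate, compare predicted effects to what was observed:
(A) memory leak in request path — does not account for timeouts to downstream, request latency up
(B) slow downstream dependency — fails on memory climbing, timeouts to downstream, request latency up, cache hit ratio down (predicts memory flat, not memory climbing)
(C) stale cache poisoning — fails on memory climbing, timeouts to downstream, request latency up (predicts memory flat, not memory climbing)
(D) TLS handshake storm — memory climbing match; timeouts to downstream miss; request latency up miss; log volume spike miss; cache hit ratio down match
(E) lock contention on hot path — memory climbing match; timeouts to downstream match; request latency up miss; log volume spike match; cache hit ratio down miss
None of the listed candidates fits everything.

none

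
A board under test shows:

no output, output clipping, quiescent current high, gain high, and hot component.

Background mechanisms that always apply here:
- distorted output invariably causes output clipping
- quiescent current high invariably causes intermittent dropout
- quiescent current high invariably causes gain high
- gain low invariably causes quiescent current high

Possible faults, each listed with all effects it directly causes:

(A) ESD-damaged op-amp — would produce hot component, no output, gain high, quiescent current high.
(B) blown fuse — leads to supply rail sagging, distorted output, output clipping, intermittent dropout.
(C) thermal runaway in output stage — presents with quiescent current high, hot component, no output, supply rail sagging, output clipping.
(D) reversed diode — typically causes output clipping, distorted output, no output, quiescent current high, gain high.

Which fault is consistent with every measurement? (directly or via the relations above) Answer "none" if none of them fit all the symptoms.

C

Per-candidate check:
(A) ESD-damaged op-amp — does not account for output clipping
(B) blown fuse — no output NO; output clipping yes; quiescent current high NO; gain high NO; hot component NO
(C) thermal runaway in output stage — accounts for every observation (gain high through quiescent current high → gain high)
(D) reversed diode — no output yes; output clipping yes; quiescent current high yes; gain high yes; hot component NO
Only (C) is consistent with every observation.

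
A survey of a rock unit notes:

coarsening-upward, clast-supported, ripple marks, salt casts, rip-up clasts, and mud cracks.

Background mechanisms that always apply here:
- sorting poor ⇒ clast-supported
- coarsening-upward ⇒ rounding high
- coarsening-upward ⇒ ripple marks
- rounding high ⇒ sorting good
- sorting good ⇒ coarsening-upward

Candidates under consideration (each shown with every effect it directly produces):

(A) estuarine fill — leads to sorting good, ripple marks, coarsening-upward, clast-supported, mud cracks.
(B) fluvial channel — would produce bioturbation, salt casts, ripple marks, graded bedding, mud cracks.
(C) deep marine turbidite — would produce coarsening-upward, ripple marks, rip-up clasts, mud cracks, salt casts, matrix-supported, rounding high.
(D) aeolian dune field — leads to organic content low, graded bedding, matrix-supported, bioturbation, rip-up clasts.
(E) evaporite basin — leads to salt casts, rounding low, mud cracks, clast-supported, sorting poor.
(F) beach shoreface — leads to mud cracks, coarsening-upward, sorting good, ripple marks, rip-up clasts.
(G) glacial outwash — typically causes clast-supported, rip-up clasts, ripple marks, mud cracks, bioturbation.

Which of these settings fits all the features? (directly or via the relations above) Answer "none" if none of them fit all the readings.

Checking each candidate against the observations:
(A) estuarine fill — does not account for salt casts, rip-up clasts
(B) fluvial channel — coarsening-upward ✗; clast-supported ✗; ripple marks ✓; salt casts ✓; rip-up clasts ✗; mud cracks ✓
(C) deep marine turbidite — fails on clast-supported (predicts matrix-supported, not clast-supported)
(D) aeolian dune field — coarsening-upward ✗; clast-supported ✗; ripple marks ✗; salt casts ✗; rip-up clasts ✓; mud cracks ✗
(E) evaporite basin — coarsening-upward ✗; clast-supported ✓; ripple marks ✗; salt casts ✓; rip-up clasts ✗; mud cracks ✓
(F) beach shoreface — coarsening-upward ✓; clast-supported ✗; ripple marks ✓; salt casts ✗; rip-up clasts ✓; mud cracks ✓
(G) glacial outwash — does not account for coarsening-upward, salt casts
No candidate is consistent with all observations.

none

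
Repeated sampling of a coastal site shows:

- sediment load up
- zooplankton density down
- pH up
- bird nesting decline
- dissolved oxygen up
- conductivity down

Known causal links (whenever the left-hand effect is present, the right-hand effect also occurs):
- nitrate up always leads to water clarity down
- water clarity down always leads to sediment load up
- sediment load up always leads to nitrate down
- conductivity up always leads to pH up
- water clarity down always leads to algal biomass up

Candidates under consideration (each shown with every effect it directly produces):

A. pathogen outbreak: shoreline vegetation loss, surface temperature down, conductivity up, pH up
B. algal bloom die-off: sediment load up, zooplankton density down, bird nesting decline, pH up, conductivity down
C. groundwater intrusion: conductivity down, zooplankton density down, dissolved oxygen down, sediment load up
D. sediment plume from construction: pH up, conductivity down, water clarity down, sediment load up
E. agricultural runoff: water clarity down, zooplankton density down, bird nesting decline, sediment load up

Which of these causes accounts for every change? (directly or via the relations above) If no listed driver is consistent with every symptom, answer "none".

Checking each candidate against the observations:
(A) pathogen outbreak — sediment load up miss; zooplankton density down miss; pH up match; bird nesting decline miss; dissolved oxygen up miss; conductivity down miss
(B) algal bloom die-off — does not account for dissolved oxygen up
(C) groundwater intrusion — sediment load up match; zooplankton density down match; pH up miss; bird nesting decline miss; dissolved oxygen up miss; conductivity down match
(D) sediment plume from construction — sediment load up match; zooplankton density down miss; pH up match; bird nesting decline miss; dissolved oxygen up miss; conductivity down match
(E) agricultural runoff — sediment load up match; zooplankton density down match; pH up miss; bird nesting decline match; dissolved oxygen up miss; conductivity down miss
No candidate is consistent with all observations.

none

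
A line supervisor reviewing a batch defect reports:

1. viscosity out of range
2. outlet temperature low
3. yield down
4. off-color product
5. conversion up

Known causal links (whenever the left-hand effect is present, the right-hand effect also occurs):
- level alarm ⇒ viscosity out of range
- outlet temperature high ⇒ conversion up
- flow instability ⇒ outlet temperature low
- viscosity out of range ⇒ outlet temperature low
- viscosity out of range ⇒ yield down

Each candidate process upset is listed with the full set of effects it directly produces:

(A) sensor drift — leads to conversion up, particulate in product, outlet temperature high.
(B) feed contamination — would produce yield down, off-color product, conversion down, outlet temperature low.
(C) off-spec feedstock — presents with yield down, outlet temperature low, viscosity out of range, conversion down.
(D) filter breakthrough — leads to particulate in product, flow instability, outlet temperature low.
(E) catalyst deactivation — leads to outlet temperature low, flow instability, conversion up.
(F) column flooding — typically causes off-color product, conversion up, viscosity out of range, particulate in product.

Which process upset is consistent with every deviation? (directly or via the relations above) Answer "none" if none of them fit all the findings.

F

For each candidate, compare predicted effects to what was observed:
(A) sensor drift — viscosity out of range miss; outlet temperature low miss; yield down miss; off-color product miss; conversion up match
(B) feed contamination — viscosity out of range miss; outlet temperature low match; yield down match; off-color product match; conversion up miss
(C) off-spec feedstock — fails on off-color product, conversion up (predicts conversion down, not conversion up)
(D) filter breakthrough — does not account for viscosity out of range, yield down, off-color product, conversion up
(E) catalyst deactivation — viscosity out of range miss; outlet temperature low match; yield down miss; off-color product miss; conversion up match
(F) column flooding — accounts for every observation (outlet temperature low via viscosity out of range → outlet temperature low)
(F) is the only candidate with no mismatches.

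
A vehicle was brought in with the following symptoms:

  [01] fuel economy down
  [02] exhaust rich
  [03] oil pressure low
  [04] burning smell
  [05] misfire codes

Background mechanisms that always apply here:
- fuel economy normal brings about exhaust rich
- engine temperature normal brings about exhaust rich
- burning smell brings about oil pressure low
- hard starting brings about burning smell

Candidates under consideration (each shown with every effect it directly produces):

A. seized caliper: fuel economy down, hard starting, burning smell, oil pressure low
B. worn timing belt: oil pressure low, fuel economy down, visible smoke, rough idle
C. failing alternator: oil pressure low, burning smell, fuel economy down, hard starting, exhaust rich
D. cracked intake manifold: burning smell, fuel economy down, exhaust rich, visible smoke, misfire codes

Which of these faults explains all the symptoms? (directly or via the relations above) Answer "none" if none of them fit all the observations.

Checking each candidate against the observations:
(A) seized caliper — does not account for exhaust rich, misfire codes
(B) worn timing belt — does not account for exhaust rich, burning smell, misfire codes
(C) failing alternator — fuel economy down match; exhaust rich match; oil pressure low match; burning smell match; misfire codes miss
(D) cracked intake manifold — accounts for every observation (oil pressure low through burning smell → oil pressure low)
(D) is the only candidate with no mismatches.

D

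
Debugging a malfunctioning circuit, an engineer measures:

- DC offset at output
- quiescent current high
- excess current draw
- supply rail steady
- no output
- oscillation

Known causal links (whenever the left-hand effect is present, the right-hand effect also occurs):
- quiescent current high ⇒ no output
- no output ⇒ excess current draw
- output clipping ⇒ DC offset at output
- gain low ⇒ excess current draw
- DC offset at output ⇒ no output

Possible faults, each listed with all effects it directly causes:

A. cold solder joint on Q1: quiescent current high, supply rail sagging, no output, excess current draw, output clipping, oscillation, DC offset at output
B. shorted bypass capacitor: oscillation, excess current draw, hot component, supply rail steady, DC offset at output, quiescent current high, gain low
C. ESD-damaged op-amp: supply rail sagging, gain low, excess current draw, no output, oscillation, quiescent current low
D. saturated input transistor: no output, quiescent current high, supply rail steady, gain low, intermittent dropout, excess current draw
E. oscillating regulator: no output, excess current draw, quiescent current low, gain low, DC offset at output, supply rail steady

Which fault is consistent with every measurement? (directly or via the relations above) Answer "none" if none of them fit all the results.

B

Per-candidate check:
(A) cold solder joint on Q1 — fails on supply rail steady (predicts supply rail sagging, not supply rail steady)
(B) shorted bypass capacitor — DC offset at output +; quiescent current high +; excess current draw +; supply rail steady +; no output + (by DC offset at output → no output); oscillation +
(C) ESD-damaged op-amp — DC offset at output -; quiescent current high -; excess current draw +; supply rail steady -; no output +; oscillation +
(D) saturated input transistor — does not account for DC offset at output, oscillation
(E) oscillating regulator — fails on quiescent current high, oscillation (predicts quiescent current low, not quiescent current high)
Only (B) is consistent with every observation.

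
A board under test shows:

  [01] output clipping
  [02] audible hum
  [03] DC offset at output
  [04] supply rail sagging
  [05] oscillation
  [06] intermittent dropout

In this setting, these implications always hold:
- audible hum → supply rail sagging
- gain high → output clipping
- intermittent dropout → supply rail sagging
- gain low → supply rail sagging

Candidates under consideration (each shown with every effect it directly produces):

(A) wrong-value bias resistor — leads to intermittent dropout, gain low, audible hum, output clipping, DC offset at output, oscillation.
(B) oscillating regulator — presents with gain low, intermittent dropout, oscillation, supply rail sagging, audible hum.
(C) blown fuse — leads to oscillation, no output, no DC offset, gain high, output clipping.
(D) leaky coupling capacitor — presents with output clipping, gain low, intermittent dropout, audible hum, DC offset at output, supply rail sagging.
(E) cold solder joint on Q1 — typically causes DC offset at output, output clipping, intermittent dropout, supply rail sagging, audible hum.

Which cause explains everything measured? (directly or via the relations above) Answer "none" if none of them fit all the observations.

A

For each candidate, compare predicted effects to what was observed:
(A) wrong-value bias resistor — accounts for every observation (supply rail sagging by gain low → supply rail sagging)
(B) oscillating regulator — does not account for output clipping, DC offset at output
(C) blown fuse — fails on audible hum, DC offset at output, supply rail sagging, intermittent dropout (predicts no DC offset, not DC offset at output)
(D) leaky coupling capacitor — output clipping yes; audible hum yes; DC offset at output yes; supply rail sagging yes; oscillation NO; intermittent dropout yes
(E) cold solder joint on Q1 — does not account for oscillation
(A) alone accounts for all the evidence.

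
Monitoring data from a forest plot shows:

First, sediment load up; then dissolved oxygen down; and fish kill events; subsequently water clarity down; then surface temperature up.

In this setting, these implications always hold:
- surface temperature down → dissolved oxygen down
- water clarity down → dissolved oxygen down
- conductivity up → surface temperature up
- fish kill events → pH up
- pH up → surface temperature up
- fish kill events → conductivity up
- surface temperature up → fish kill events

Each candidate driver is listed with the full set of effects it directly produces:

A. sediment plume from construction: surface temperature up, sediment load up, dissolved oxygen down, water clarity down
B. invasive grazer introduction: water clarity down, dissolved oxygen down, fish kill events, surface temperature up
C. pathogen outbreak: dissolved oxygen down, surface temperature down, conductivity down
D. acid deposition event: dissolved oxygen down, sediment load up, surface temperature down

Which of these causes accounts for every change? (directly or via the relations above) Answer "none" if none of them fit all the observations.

A

Checking each candidate against the observations:
(A) sediment plume from construction — sediment load up yes; dissolved oxygen down yes; fish kill events yes (through surface temperature up → fish kill events); water clarity down yes; surface temperature up yes
(B) invasive grazer introduction — sediment load up NO; dissolved oxygen down yes; fish kill events yes; water clarity down yes; surface temperature up yes
(C) pathogen outbreak — sediment load up NO; dissolved oxygen down yes; fish kill events NO; water clarity down NO; surface temperature up NO
(D) acid deposition event — sediment load up yes; dissolved oxygen down yes; fish kill events NO; water clarity down NO; surface temperature up NO
(A) is the only candidate with no mismatches.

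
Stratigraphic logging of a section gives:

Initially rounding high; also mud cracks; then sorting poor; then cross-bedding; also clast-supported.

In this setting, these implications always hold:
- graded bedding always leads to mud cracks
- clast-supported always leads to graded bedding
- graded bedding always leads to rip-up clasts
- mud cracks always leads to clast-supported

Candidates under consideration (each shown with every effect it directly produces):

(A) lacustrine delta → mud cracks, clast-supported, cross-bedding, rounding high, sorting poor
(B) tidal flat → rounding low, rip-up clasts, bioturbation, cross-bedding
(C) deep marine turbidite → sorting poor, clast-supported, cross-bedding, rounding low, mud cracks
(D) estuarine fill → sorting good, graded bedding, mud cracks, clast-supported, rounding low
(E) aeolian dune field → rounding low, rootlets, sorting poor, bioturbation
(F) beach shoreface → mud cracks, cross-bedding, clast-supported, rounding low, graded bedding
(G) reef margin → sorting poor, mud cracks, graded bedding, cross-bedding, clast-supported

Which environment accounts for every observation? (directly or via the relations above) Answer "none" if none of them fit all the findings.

A

Per-candidate check:
(A) lacustrine delta — rounding high match; mud cracks match; sorting poor match; cross-bedding match; clast-supported match
(B) tidal flat — rounding high miss; mud cracks miss; sorting poor miss; cross-bedding match; clast-supported miss
(C) deep marine turbidite — fails on rounding high (predicts rounding low, not rounding high)
(D) estuarine fill — fails on rounding high, sorting poor, cross-bedding (predicts rounding low, not rounding high; predicts sorting good, not sorting poor)
(E) aeolian dune field — rounding high miss; mud cracks miss; sorting poor match; cross-bedding miss; clast-supported miss
(F) beach shoreface — fails on rounding high, sorting poor (predicts rounding low, not rounding high)
(G) reef margin — rounding high miss; mud cracks match; sorting poor match; cross-bedding match; clast-supported match
(A) is the only candidate with no mismatches.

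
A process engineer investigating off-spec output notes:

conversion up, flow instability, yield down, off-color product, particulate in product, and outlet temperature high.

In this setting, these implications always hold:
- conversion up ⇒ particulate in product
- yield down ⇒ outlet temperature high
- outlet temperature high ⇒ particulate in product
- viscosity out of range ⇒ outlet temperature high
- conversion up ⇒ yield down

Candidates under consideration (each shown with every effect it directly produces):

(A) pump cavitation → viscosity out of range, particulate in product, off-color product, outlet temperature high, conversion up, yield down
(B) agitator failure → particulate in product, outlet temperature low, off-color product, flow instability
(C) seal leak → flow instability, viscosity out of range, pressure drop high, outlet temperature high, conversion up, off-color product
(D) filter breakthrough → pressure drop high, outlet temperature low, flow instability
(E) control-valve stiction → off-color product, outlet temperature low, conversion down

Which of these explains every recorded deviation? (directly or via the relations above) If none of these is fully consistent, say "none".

C

Checking each candidate against the observations:
(A) pump cavitation — does not account for flow instability
(B) agitator failure — fails on conversion up, yield down, outlet temperature high (predicts outlet temperature low, not outlet temperature high)
(C) seal leak — accounts for every observation (yield down via conversion up → yield down)
(D) filter breakthrough — conversion up NO; flow instability yes; yield down NO; off-color product NO; particulate in product NO; outlet temperature high NO
(E) control-valve stiction — fails on conversion up, flow instability, yield down, particulate in product, outlet temperature high (predicts conversion down, not conversion up; predicts outlet temperature low, not outlet temperature high)
(C) is the only candidate with no mismatches.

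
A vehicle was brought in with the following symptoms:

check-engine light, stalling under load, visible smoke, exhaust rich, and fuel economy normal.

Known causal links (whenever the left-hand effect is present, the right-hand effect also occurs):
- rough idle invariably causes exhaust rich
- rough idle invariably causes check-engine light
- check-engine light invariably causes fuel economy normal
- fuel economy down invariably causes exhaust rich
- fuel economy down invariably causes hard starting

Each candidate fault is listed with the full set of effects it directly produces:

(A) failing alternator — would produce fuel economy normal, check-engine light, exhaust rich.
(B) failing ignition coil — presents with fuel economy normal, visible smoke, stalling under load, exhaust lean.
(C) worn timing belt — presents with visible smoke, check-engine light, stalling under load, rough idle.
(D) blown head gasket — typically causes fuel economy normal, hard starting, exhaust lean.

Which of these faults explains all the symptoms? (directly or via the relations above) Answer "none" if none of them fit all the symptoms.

C

Checking each candidate against the observations:
(A) failing alternator — check-engine light +; stalling under load -; visible smoke -; exhaust rich +; fuel economy normal +
(B) failing ignition coil — check-engine light -; stalling under load +; visible smoke +; exhaust rich -; fuel economy normal +
(C) worn timing belt — accounts for every observation (exhaust rich by rough idle → exhaust rich)
(D) blown head gasket — fails on check-engine light, stalling under load, visible smoke, exhaust rich (predicts exhaust lean, not exhaust rich)
(C) alone accounts for all the evidence.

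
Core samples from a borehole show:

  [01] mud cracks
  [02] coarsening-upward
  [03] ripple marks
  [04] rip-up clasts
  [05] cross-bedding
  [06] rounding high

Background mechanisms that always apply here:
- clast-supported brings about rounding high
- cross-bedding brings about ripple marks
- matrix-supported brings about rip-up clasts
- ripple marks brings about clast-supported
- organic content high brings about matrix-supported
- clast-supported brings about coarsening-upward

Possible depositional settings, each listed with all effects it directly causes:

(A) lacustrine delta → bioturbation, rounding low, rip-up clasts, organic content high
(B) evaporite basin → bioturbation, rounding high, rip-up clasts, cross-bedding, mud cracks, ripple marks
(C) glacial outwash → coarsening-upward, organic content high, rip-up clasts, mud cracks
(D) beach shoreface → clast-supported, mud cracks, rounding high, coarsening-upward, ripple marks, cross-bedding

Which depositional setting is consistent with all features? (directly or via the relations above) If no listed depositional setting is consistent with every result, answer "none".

Testing each hypothesis:
(A) lacustrine delta — mud cracks miss; coarsening-upward miss; ripple marks miss; rip-up clasts match; cross-bedding miss; rounding high miss
(B) evaporite basin — accounts for every observation (coarsening-upward by ripple marks → clast-supported → coarsening-upward)
(C) glacial outwash — mud cracks match; coarsening-upward match; ripple marks miss; rip-up clasts match; cross-bedding miss; rounding high miss
(D) beach shoreface — does not account for rip-up clasts
(B) alone accounts for all the evidence.

B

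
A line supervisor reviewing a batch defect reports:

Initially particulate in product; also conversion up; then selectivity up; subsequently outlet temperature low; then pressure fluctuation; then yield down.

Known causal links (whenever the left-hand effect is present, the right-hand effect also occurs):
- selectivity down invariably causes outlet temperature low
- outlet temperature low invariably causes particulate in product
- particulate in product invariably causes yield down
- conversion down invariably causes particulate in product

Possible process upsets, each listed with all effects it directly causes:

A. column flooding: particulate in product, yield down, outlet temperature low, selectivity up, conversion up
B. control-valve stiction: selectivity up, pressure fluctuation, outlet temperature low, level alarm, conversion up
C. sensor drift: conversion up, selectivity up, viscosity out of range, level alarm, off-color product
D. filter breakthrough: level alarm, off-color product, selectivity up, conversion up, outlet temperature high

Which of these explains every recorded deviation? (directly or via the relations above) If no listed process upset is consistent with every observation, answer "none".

Testing each hypothesis:
(A) column flooding — particulate in product +; conversion up +; selectivity up +; outlet temperature low +; pressure fluctuation -; yield down +
(B) control-valve stiction — particulate in product + (via outlet temperature low → particulate in product); conversion up +; selectivity up +; outlet temperature low +; pressure fluctuation +; yield down + (via outlet temperature low → particulate in product → yield down)
(C) sensor drift — particulate in product -; conversion up +; selectivity up +; outlet temperature low -; pressure fluctuation -; yield down -
(D) filter breakthrough — particulate in product -; conversion up +; selectivity up +; outlet temperature low -; pressure fluctuation -; yield down -
(B) alone accounts for all the evidence.

B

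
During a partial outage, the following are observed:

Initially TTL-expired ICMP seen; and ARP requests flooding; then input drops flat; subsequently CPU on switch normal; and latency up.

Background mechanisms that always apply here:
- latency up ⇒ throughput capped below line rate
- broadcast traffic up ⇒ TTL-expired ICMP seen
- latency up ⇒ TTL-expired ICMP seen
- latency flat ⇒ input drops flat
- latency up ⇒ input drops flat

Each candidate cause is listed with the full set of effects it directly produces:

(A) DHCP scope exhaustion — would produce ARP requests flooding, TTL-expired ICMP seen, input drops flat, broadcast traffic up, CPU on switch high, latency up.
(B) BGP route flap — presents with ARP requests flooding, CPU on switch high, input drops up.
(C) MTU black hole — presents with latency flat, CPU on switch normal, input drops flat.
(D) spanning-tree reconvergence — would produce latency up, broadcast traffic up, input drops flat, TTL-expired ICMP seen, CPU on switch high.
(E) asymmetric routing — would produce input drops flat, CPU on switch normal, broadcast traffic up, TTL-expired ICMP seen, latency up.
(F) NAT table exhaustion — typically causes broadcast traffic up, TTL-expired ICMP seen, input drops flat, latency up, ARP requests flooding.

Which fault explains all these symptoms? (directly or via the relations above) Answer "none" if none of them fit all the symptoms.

Checking each candidate against the observations:
(A) DHCP scope exhaustion — TTL-expired ICMP seen +; ARP requests flooding +; input drops flat +; CPU on switch normal -; latency up +
(B) BGP route flap — TTL-expired ICMP seen -; ARP requests flooding +; input drops flat -; CPU on switch normal -; latency up -
(C) MTU black hole — TTL-expired ICMP seen -; ARP requests flooding -; input drops flat +; CPU on switch normal +; latency up -
(D) spanning-tree reconvergence — TTL-expired ICMP seen +; ARP requests flooding -; input drops flat +; CPU on switch normal -; latency up +
(E) asymmetric routing — does not account for ARP requests flooding
(F) NAT table exhaustion — TTL-expired ICMP seen +; ARP requests flooding +; input drops flat +; CPU on switch normal -; latency up +
Every candidate fails on at least one observation.

none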